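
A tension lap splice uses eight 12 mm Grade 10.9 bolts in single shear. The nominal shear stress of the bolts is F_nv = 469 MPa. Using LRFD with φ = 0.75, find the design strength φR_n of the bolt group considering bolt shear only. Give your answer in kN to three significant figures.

A_b = π × 12² / 4 = 113.1 mm².
R_n = F_nv · A_b · n · n_s = 469 × 113.1 × 8 × 1 / 1000 = 424.3 kN.
Design strength φR_n = 0.75 × 424.3 = 318 kN.

318 kN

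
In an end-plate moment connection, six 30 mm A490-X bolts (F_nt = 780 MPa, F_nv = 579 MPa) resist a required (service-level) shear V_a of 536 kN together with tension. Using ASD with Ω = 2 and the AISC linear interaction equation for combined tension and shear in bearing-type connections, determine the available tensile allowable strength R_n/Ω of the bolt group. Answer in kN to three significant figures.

A_b = π·30²/4 = 706.9 mm²; f_rv = 536 × 1000 / (6 × 706.9) = 126.4 MPa.
F'_nt = 1.3 F_nt − (Ω F_nt / F_nv) f_rv = 1.3·780 − (2·780/579)·126.4 = 673.5 MPa, capped at F_nt → F'_nt = 673.5 MPa.
R_n = F'_nt · A_b · n = 673.5 × 706.9 × 6 / 1000 = 2856 kN.
Allowable strength R_n/Ω = 2856 / 2 = 1430 kN.

1430 kN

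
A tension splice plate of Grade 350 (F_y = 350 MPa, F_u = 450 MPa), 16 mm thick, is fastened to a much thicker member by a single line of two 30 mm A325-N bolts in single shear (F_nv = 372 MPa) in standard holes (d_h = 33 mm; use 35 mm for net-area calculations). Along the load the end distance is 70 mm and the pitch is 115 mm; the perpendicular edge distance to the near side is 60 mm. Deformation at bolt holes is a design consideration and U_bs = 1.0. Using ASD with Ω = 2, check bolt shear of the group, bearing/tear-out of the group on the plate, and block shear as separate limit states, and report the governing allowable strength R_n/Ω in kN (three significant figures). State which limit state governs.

263 kN (bolt shear governs)

Bolt shear: A_b = π·30²/4 = 706.9 mm²; R_n = 372 × 706.9 × 2 × 1 / 1000 = 525.9 kN → 525.9 / 2 = 263 kN.
Bearing: edge l_c = 53.5, r_n = 462.2 kN; interior l_c = 82, r_n = 518.4 kN; R_n = 462.2 + 1·518.4 = 980.6 kN → 490 kN.
Block shear: A_gv = 2960, A_nv = 2120, A_nt = 680 mm²; R_n = min(0.6F_uA_nv, 0.6F_yA_gv) + U_bs·F_u·A_nt = 878.4 kN → 439 kN.
Bolt shear governs: 263 kN.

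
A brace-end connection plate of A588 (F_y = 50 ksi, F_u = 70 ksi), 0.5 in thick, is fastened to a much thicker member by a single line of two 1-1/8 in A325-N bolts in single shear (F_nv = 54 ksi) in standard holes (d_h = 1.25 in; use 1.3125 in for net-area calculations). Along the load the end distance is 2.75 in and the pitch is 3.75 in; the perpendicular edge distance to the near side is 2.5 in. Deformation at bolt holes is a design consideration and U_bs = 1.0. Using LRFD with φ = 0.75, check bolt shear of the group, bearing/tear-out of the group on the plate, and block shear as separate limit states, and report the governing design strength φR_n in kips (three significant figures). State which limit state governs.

Bolt shear: A_b = π·1.125²/4 = 0.994 in²; R_n = 54 × 0.994 × 2 × 1 = 107.4 kips → 0.75 × 107.4 = 80.5 kips.
Bearing: edge l_c = 2.125, r_n = 89.25 kips; interior l_c = 2.5, r_n = 94.5 kips; R_n = 89.25 + 1·94.5 = 183.8 kips → 138 kips.
Block shear: A_gv = 3.25, A_nv = 2.266, A_nt = 0.9219 in²; R_n = min(0.6F_uA_nv, 0.6F_yA_gv) + U_bs·F_u·A_nt = 159.7 kips → 120 kips.
Bolt shear governs: 80.5 kips.

80.5 kips (bolt shear governs)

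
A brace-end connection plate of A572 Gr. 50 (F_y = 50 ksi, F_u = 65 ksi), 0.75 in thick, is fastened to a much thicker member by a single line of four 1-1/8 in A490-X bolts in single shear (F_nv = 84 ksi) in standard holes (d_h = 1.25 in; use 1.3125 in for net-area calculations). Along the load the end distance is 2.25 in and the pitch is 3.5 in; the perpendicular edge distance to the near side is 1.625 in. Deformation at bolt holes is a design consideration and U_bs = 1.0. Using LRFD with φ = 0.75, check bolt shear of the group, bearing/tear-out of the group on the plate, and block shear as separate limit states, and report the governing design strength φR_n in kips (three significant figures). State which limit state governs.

Bolt shear: A_b = π·1.125²/4 = 0.994 in²; R_n = 84 × 0.994 × 4 × 1 = 334 kips → 0.75 × 334 = 250 kips.
Bearing: edge l_c = 1.625, r_n = 95.06 kips; interior l_c = 2.25, r_n = 131.6 kips; R_n = 95.06 + 3·131.6 = 489.9 kips → 367 kips.
Block shear: A_gv = 9.562, A_nv = 6.117, A_nt = 0.7266 in²; R_n = min(0.6F_uA_nv, 0.6F_yA_gv) + U_bs·F_u·A_nt = 285.8 kips → 214 kips.
Block shear governs: 214 kips.

214 kips (block shear governs)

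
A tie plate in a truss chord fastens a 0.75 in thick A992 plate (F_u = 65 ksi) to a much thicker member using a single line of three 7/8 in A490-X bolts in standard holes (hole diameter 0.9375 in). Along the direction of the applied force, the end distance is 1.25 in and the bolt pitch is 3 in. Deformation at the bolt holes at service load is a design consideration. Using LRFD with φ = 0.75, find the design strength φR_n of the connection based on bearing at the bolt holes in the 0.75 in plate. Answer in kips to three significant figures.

188 kips

Per bolt r_n = 1.2 l_c t F_u ≤ 2.4 d t F_u; upper limit = 2.4 × 0.875 × 0.75 × 65 = 102.4 kips.
Edge bolt: l_c = 1.25 − 0.9375/2 = 0.7812 in → 1.2 × 0.7812 × 0.75 × 65 = 45.7 → r_n = 45.7 kips.
Interior bolts: l_c = 3 − 0.9375 = 2.062 in → 1.2 × 2.062 × 0.75 × 65 = 120.7 → r_n = 102.4 kips.
R_n = 1 × 45.7 + 2 × 102.4 = 250.5 kips.
Design strength φR_n = 0.75 × 250.5 = 188 kips.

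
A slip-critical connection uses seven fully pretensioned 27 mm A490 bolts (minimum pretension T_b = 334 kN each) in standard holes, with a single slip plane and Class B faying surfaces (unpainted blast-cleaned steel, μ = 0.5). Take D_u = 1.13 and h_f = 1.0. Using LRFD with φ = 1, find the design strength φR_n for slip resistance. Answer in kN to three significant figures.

R_n = μ · D_u · h_f · T_b · n_s · n_b = 0.5 × 1.13 × 1.0 × 334 × 1 × 7 = 1321 kN.
Design strength φR_n = 1 × 1321 = 1320 kN.

1320 kN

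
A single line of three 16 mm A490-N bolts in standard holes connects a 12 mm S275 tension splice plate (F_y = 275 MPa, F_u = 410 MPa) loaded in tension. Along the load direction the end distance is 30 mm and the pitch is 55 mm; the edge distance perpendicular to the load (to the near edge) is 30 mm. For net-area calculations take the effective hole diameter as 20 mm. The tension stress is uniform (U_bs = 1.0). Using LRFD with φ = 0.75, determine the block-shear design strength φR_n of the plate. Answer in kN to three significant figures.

Shear plane L_v = 30 + 2·55 = 140 mm; A_gv = 140 × 12 = 1680 mm².
A_nv = (140 − 2.5·20) × 12 = 1080 mm².
A_nt = (30 − 0.5·20) × 12 = 240 mm².
0.6 F_u A_nv = 265.7 kN; 0.6 F_y A_gv = 277.2 kN → shear rupture governs the shear term.
R_n = 265.7 + 1.0 × 410 × 240 / 1000 = 364.1 kN.
Design strength φR_n = 0.75 × 364.1 = 273 kN.

273 kN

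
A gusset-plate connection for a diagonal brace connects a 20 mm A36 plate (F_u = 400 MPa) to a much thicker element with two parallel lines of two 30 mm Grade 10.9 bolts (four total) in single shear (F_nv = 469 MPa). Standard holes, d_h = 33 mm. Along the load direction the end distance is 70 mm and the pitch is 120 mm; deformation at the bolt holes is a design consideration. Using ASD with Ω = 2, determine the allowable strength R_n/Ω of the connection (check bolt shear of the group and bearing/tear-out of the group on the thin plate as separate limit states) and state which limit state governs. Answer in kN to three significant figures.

Bolt shear: A_b = π·30²/4 = 706.9 mm²; R_n = 469 × 706.9 × 4 × 1 / 1000 = 1326 kN → 1326 / 2 = 663 kN.
Bearing (1.2 l_c t F_u ≤ 2.4 d t F_u): upper limit = 2.4·30·20·400 / 1000 = 576 kN.
  Edge l_c = 70 − 33/2 = 53.5 → r_n = 513.6 kN; interior l_c = 120 − 33 = 87 → r_n = 576 kN.
  R_n,bearing = 2·513.6 + 2·576 = 2179 kN → 2179 / 2 = 1090 kN.
Bolt shear governs: 663 kN.

663 kN (bolt shear governs)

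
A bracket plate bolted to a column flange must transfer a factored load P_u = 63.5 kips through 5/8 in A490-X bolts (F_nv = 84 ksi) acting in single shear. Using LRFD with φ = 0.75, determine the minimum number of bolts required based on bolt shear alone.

4 bolts

A_b = π·0.625²/4 = 0.3068 in².
Per-bolt design strength φR_n = 0.75 × 84 × 0.3068 × 1 = 19.33 kips.
n ≥ 63.5 / 19.33 = 3.285 → use 4 bolts.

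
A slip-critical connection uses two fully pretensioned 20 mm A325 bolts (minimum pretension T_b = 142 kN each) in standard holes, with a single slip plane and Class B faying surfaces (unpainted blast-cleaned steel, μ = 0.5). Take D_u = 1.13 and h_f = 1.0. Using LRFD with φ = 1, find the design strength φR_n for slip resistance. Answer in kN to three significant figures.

160 kN

R_n = μ · D_u · h_f · T_b · n_s · n_b = 0.5 × 1.13 × 1.0 × 142 × 1 × 2 = 160.5 kN.
Design strength φR_n = 1 × 160.5 = 160 kN.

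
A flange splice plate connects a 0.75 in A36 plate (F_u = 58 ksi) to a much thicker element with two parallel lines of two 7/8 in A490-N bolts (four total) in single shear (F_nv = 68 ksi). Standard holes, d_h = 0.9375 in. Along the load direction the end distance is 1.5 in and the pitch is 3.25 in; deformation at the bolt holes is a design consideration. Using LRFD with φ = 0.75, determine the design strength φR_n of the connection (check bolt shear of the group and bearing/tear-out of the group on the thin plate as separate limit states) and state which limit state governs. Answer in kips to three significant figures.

123 kips (bolt shear governs)

Bolt shear: A_b = π·0.875²/4 = 0.6013 in²; R_n = 68 × 0.6013 × 4 × 1 = 163.6 kips → 0.75 × 163.6 = 123 kips.
Bearing (1.2 l_c t F_u ≤ 2.4 d t F_u): upper limit = 2.4·0.875·0.75·58 = 91.35 kips.
  Edge l_c = 1.5 − 0.9375/2 = 1.031 → r_n = 53.83 kips; interior l_c = 3.25 − 0.9375 = 2.312 → r_n = 91.35 kips.
  R_n,bearing = 2·53.83 + 2·91.35 = 290.4 kips → 0.75 × 290.4 = 218 kips.
Bolt shear governs: 123 kips.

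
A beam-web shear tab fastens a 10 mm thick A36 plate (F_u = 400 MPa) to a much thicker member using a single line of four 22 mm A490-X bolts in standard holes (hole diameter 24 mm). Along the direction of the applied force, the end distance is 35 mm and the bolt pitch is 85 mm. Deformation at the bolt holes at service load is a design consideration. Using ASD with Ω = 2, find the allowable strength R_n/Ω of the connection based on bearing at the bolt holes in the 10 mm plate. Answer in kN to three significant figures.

Per bolt r_n = 1.2 l_c t F_u ≤ 2.4 d t F_u; upper limit = 2.4 × 22 × 10 × 400 / 1000 = 211.2 kN.
Edge bolt: l_c = 35 − 24/2 = 23 mm → 1.2 × 23 × 10 × 400 / 1000 = 110.4 → r_n = 110.4 kN.
Interior bolts: l_c = 85 − 24 = 61 mm → 1.2 × 61 × 10 × 400 / 1000 = 292.8 → r_n = 211.2 kN.
R_n = 1 × 110.4 + 3 × 211.2 = 744 kN.
Allowable strength R_n/Ω = 744 / 2 = 372 kN.

372 kN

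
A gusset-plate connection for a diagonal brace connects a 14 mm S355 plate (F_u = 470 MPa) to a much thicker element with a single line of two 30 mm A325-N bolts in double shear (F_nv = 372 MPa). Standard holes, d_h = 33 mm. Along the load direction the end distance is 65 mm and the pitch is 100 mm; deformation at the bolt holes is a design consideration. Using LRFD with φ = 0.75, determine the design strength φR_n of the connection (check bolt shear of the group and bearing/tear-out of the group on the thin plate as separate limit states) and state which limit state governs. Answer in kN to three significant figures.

Bolt shear: A_b = π·30²/4 = 706.9 mm²; R_n = 372 × 706.9 × 2 × 2 / 1000 = 1052 kN → 0.75 × 1052 = 789 kN.
Bearing (1.2 l_c t F_u ≤ 2.4 d t F_u): upper limit = 2.4·30·14·470 / 1000 = 473.8 kN.
  Edge l_c = 65 − 33/2 = 48.5 → r_n = 383 kN; interior l_c = 100 − 33 = 67 → r_n = 473.8 kN.
  R_n,bearing = 1·383 + 1·473.8 = 856.7 kN → 0.75 × 856.7 = 643 kN.
Bearing governs: 643 kN.

643 kN (bearing governs)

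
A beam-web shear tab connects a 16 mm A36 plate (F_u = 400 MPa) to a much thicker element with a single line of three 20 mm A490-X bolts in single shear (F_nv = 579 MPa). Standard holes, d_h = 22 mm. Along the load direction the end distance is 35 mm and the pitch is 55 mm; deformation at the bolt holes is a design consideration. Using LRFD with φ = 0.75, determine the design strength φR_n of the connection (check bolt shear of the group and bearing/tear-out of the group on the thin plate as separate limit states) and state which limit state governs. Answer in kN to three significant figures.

409 kN (bolt shear governs)

Bolt shear: A_b = π·20²/4 = 314.2 mm²; R_n = 579 × 314.2 × 3 × 1 / 1000 = 545.7 kN → 0.75 × 545.7 = 409 kN.
Bearing (1.2 l_c t F_u ≤ 2.4 d t F_u): upper limit = 2.4·20·16·400 / 1000 = 307.2 kN.
  Edge l_c = 35 − 22/2 = 24 → r_n = 184.3 kN; interior l_c = 55 − 22 = 33 → r_n = 253.4 kN.
  R_n,bearing = 1·184.3 + 2·253.4 = 691.2 kN → 0.75 × 691.2 = 518 kN.
Bolt shear governs: 409 kN.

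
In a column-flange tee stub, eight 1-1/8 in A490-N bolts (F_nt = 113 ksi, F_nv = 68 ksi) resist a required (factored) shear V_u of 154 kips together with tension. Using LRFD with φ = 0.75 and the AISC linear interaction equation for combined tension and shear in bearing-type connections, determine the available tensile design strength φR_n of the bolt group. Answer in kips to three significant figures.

620 kips

A_b = π·1.125²/4 = 0.994 in²; f_rv = 154 / (8 × 0.994) = 19.37 ksi.
F'_nt = 1.3 F_nt − (F_nt / φF_nv) f_rv = 1.3·113 − (113/(0.75·68))·19.37 = 104 ksi, capped at F_nt → F'_nt = 104 ksi.
R_n = F'_nt · A_b · n = 104 × 0.994 × 8 = 827 kips.
Design strength φR_n = 0.75 × 827 = 620 kips.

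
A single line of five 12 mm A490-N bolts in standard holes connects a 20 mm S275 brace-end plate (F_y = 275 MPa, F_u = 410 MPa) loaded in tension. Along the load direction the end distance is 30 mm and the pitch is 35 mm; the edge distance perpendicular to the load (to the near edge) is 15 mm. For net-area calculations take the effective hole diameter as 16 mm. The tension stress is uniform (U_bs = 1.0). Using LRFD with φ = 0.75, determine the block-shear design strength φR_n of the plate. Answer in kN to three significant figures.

Shear plane L_v = 30 + 4·35 = 170 mm; A_gv = 170 × 20 = 3400 mm².
A_nv = (170 − 4.5·16) × 20 = 1960 mm².
A_nt = (15 − 0.5·16) × 20 = 140 mm².
0.6 F_u A_nv = 482.2 kN; 0.6 F_y A_gv = 561 kN → shear rupture governs the shear term.
R_n = 482.2 + 1.0 × 410 × 140 / 1000 = 539.6 kN.
Design strength φR_n = 0.75 × 539.6 = 405 kN.

405 kN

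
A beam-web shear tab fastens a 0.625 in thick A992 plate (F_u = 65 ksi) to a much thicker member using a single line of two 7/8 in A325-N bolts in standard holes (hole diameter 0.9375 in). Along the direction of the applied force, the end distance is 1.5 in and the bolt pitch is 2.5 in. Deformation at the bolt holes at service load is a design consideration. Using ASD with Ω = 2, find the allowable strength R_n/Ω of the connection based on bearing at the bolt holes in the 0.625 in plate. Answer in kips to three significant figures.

Per bolt r_n = 1.2 l_c t F_u ≤ 2.4 d t F_u; upper limit = 2.4 × 0.875 × 0.625 × 65 = 85.31 kips.
Edge bolt: l_c = 1.5 − 0.9375/2 = 1.031 in → 1.2 × 1.031 × 0.625 × 65 = 50.27 → r_n = 50.27 kips.
Interior bolts: l_c = 2.5 − 0.9375 = 1.562 in → 1.2 × 1.562 × 0.625 × 65 = 76.17 → r_n = 76.17 kips.
R_n = 1 × 50.27 + 1 × 76.17 = 126.4 kips.
Allowable strength R_n/Ω = 126.4 / 2 = 63.2 kips.

63.2 kips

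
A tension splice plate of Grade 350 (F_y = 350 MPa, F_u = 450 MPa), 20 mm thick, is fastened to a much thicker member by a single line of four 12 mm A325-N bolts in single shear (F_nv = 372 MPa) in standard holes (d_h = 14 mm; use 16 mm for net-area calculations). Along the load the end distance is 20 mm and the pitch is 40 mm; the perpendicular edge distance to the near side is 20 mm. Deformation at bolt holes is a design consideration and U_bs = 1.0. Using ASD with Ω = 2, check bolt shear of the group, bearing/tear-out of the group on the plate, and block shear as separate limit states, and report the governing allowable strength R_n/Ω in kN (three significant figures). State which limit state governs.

Bolt shear: A_b = π·12²/4 = 113.1 mm²; R_n = 372 × 113.1 × 4 × 1 / 1000 = 168.3 kN → 168.3 / 2 = 84.1 kN.
Bearing: edge l_c = 13, r_n = 140.4 kN; interior l_c = 26, r_n = 259.2 kN; R_n = 140.4 + 3·259.2 = 918 kN → 459 kN.
Block shear: A_gv = 2800, A_nv = 1680, A_nt = 240 mm²; R_n = min(0.6F_uA_nv, 0.6F_yA_gv) + U_bs·F_u·A_nt = 561.6 kN → 281 kN.
Bolt shear governs: 84.1 kN.

84.1 kN (bolt shear governs)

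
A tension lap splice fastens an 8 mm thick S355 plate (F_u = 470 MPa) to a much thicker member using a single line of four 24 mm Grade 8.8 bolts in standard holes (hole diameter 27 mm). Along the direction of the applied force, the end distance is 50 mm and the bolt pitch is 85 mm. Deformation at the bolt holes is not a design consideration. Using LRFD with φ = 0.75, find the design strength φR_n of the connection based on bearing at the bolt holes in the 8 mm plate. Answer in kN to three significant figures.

Per bolt r_n = 1.5 l_c t F_u ≤ 3.0 d t F_u; upper limit = 3.0 × 24 × 8 × 470 / 1000 = 270.7 kN.
Edge bolt: l_c = 50 − 27/2 = 36.5 mm → 1.5 × 36.5 × 8 × 470 / 1000 = 205.9 → r_n = 205.9 kN.
Interior bolts: l_c = 85 − 27 = 58 mm → 1.5 × 58 × 8 × 470 / 1000 = 327.1 → r_n = 270.7 kN.
R_n = 1 × 205.9 + 3 × 270.7 = 1018 kN.
Design strength φR_n = 0.75 × 1018 = 764 kN.

764 kN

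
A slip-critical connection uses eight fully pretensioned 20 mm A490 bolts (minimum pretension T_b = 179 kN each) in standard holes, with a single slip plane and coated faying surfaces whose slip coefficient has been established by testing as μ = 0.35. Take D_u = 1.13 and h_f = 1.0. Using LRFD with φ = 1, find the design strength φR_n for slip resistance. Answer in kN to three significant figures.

566 kN

R_n = μ · D_u · h_f · T_b · n_s · n_b = 0.35 × 1.13 × 1.0 × 179 × 1 × 8 = 566.4 kN.
Design strength φR_n = 1 × 566.4 = 566 kN.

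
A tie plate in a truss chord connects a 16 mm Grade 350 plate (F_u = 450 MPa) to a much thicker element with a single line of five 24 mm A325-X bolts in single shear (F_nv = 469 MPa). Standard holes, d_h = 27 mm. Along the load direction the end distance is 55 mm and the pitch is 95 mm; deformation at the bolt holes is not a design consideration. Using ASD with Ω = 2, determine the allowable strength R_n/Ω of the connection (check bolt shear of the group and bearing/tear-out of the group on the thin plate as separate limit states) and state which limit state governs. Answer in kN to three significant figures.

530 kN (bolt shear governs)

Bolt shear: A_b = π·24²/4 = 452.4 mm²; R_n = 469 × 452.4 × 5 × 1 / 1000 = 1061 kN → 1061 / 2 = 530 kN.
Bearing (1.5 l_c t F_u ≤ 3.0 d t F_u): upper limit = 3.0·24·16·450 / 1000 = 518.4 kN.
  Edge l_c = 55 − 27/2 = 41.5 → r_n = 448.2 kN; interior l_c = 95 − 27 = 68 → r_n = 518.4 kN.
  R_n,bearing = 1·448.2 + 4·518.4 = 2522 kN → 2522 / 2 = 1260 kN.
Bolt shear governs: 530 kN.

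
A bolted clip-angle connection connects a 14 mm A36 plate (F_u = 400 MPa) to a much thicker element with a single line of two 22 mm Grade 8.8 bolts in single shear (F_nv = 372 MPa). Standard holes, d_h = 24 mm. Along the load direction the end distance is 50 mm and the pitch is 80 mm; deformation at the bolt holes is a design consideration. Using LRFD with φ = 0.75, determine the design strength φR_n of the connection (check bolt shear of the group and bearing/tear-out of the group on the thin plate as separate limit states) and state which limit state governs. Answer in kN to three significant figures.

Bolt shear: A_b = π·22²/4 = 380.1 mm²; R_n = 372 × 380.1 × 2 × 1 / 1000 = 282.8 kN → 0.75 × 282.8 = 212 kN.
Bearing (1.2 l_c t F_u ≤ 2.4 d t F_u): upper limit = 2.4·22·14·400 / 1000 = 295.7 kN.
  Edge l_c = 50 − 24/2 = 38 → r_n = 255.4 kN; interior l_c = 80 − 24 = 56 → r_n = 295.7 kN.
  R_n,bearing = 1·255.4 + 1·295.7 = 551 kN → 0.75 × 551 = 413 kN.
Bolt shear governs: 212 kN.

212 kN (bolt shear governs)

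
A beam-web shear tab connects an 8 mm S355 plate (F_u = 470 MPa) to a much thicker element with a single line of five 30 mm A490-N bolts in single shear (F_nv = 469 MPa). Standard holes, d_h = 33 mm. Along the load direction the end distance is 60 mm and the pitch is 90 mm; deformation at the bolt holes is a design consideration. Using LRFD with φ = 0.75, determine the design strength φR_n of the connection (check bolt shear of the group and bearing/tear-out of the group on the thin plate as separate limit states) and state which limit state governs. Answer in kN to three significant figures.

919 kN (bearing governs)

Bolt shear: A_b = π·30²/4 = 706.9 mm²; R_n = 469 × 706.9 × 5 × 1 / 1000 = 1658 kN → 0.75 × 1658 = 1240 kN.
Bearing (1.2 l_c t F_u ≤ 2.4 d t F_u): upper limit = 2.4·30·8·470 / 1000 = 270.7 kN.
  Edge l_c = 60 − 33/2 = 43.5 → r_n = 196.3 kN; interior l_c = 90 − 33 = 57 → r_n = 257.2 kN.
  R_n,bearing = 1·196.3 + 4·257.2 = 1225 kN → 0.75 × 1225 = 919 kN.
Bearing governs: 919 kN.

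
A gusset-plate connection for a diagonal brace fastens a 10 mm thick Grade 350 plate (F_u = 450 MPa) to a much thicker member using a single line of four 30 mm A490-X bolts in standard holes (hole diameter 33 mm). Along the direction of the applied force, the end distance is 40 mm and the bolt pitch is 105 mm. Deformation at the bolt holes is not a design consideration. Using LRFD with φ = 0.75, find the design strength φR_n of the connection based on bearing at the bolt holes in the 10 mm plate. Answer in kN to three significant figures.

Per bolt r_n = 1.5 l_c t F_u ≤ 3.0 d t F_u; upper limit = 3.0 × 30 × 10 × 450 / 1000 = 405 kN.
Edge bolt: l_c = 40 − 33/2 = 23.5 mm → 1.5 × 23.5 × 10 × 450 / 1000 = 158.6 → r_n = 158.6 kN.
Interior bolts: l_c = 105 − 33 = 72 mm → 1.5 × 72 × 10 × 450 / 1000 = 486 → r_n = 405 kN.
R_n = 1 × 158.6 + 3 × 405 = 1374 kN.
Design strength φR_n = 0.75 × 1374 = 1030 kN.

1030 kN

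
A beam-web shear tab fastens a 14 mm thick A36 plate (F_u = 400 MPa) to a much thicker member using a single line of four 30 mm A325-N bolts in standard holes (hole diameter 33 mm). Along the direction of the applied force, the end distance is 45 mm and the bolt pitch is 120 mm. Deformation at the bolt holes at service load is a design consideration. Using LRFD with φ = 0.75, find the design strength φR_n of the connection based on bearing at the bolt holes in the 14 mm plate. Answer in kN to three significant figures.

Per bolt r_n = 1.2 l_c t F_u ≤ 2.4 d t F_u; upper limit = 2.4 × 30 × 14 × 400 / 1000 = 403.2 kN.
Edge bolt: l_c = 45 − 33/2 = 28.5 mm → 1.2 × 28.5 × 14 × 400 / 1000 = 191.5 → r_n = 191.5 kN.
Interior bolts: l_c = 120 − 33 = 87 mm → 1.2 × 87 × 14 × 400 / 1000 = 584.6 → r_n = 403.2 kN.
R_n = 1 × 191.5 + 3 × 403.2 = 1401 kN.
Design strength φR_n = 0.75 × 1401 = 1050 kN.

1050 kN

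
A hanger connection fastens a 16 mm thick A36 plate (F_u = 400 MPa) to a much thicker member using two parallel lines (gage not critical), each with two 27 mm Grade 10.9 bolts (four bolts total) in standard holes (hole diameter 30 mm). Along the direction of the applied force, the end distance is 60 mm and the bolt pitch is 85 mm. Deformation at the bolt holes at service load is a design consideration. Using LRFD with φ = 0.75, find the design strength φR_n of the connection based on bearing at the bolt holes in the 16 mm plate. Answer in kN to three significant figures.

1140 kN

Per bolt r_n = 1.2 l_c t F_u ≤ 2.4 d t F_u; upper limit = 2.4 × 27 × 16 × 400 / 1000 = 414.7 kN.
Edge bolt: l_c = 60 − 30/2 = 45 mm → 1.2 × 45 × 16 × 400 / 1000 = 345.6 → r_n = 345.6 kN.
Interior bolts: l_c = 85 − 30 = 55 mm → 1.2 × 55 × 16 × 400 / 1000 = 422.4 → r_n = 414.7 kN.
R_n = 2 × 345.6 + 2 × 414.7 = 1521 kN.
Design strength φR_n = 0.75 × 1521 = 1140 kN.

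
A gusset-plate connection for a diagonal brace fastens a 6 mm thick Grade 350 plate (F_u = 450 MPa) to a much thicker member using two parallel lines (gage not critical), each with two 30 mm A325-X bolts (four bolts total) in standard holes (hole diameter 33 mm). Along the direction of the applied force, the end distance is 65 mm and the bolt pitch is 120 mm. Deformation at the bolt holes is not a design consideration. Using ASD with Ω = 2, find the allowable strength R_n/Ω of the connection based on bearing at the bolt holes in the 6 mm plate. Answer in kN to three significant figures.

Per bolt r_n = 1.5 l_c t F_u ≤ 3.0 d t F_u; upper limit = 3.0 × 30 × 6 × 450 / 1000 = 243 kN.
Edge bolt: l_c = 65 − 33/2 = 48.5 mm → 1.5 × 48.5 × 6 × 450 / 1000 = 196.4 → r_n = 196.4 kN.
Interior bolts: l_c = 120 − 33 = 87 mm → 1.5 × 87 × 6 × 450 / 1000 = 352.4 → r_n = 243 kN.
R_n = 2 × 196.4 + 2 × 243 = 878.9 kN.
Allowable strength R_n/Ω = 878.9 / 2 = 439 kN.

439 kN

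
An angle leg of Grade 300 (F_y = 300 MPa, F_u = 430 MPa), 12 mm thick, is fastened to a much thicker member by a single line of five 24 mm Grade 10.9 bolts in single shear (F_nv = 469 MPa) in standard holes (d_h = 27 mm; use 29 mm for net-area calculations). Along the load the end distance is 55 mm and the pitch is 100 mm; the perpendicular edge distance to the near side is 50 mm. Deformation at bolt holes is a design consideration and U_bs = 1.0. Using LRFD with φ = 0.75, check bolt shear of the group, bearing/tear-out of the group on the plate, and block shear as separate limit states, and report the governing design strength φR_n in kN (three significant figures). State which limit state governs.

Bolt shear: A_b = π·24²/4 = 452.4 mm²; R_n = 469 × 452.4 × 5 × 1 / 1000 = 1061 kN → 0.75 × 1061 = 796 kN.
Bearing: edge l_c = 41.5, r_n = 257 kN; interior l_c = 73, r_n = 297.2 kN; R_n = 257 + 4·297.2 = 1446 kN → 1080 kN.
Block shear: A_gv = 5460, A_nv = 3894, A_nt = 426 mm²; R_n = min(0.6F_uA_nv, 0.6F_yA_gv) + U_bs·F_u·A_nt = 1166 kN → 874 kN.
Bolt shear governs: 796 kN.

796 kN (bolt shear governs)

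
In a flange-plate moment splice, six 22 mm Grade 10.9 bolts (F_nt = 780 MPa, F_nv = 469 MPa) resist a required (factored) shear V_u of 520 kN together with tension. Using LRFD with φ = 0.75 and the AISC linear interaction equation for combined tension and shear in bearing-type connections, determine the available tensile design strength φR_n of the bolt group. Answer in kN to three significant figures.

870 kN

A_b = π·22²/4 = 380.1 mm²; f_rv = 520 × 1000 / (6 × 380.1) = 228 MPa.
F'_nt = 1.3 F_nt − (F_nt / φF_nv) f_rv = 1.3·780 − (780/(0.75·469))·228 = 508.4 MPa, capped at F_nt → F'_nt = 508.4 MPa.
R_n = F'_nt · A_b · n = 508.4 × 380.1 × 6 / 1000 = 1160 kN.
Design strength φR_n = 0.75 × 1160 = 870 kN.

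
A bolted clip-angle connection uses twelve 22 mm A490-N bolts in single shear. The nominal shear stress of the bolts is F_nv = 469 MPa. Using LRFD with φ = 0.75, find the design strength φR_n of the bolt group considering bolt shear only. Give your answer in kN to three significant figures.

1600 kN

A_b = π × 22² / 4 = 380.1 mm².
R_n = F_nv · A_b · n · n_s = 469 × 380.1 × 12 × 1 / 1000 = 2139 kN.
Design strength φR_n = 0.75 × 2139 = 1600 kN.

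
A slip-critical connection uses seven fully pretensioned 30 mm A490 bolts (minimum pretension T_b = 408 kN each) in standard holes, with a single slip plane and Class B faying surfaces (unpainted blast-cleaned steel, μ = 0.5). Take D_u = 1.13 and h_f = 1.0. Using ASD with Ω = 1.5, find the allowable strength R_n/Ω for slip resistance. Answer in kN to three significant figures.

1080 kN

R_n = μ · D_u · h_f · T_b · n_s · n_b = 0.5 × 1.13 × 1.0 × 408 × 1 × 7 = 1614 kN.
Allowable strength R_n/Ω = 1614 / 1.5 = 1080 kN.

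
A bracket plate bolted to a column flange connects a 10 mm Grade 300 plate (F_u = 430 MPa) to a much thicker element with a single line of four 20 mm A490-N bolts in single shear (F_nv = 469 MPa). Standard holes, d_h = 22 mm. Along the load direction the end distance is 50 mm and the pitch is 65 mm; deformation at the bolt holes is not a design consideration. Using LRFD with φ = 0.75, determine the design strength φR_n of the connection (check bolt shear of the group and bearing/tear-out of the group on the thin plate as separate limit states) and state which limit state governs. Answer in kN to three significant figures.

Bolt shear: A_b = π·20²/4 = 314.2 mm²; R_n = 469 × 314.2 × 4 × 1 / 1000 = 589.4 kN → 0.75 × 589.4 = 442 kN.
Bearing (1.5 l_c t F_u ≤ 3.0 d t F_u): upper limit = 3.0·20·10·430 / 1000 = 258 kN.
  Edge l_c = 50 − 22/2 = 39 → r_n = 251.6 kN; interior l_c = 65 − 22 = 43 → r_n = 258 kN.
  R_n,bearing = 1·251.6 + 3·258 = 1026 kN → 0.75 × 1026 = 769 kN.
Bolt shear governs: 442 kN.

442 kN (bolt shear governs)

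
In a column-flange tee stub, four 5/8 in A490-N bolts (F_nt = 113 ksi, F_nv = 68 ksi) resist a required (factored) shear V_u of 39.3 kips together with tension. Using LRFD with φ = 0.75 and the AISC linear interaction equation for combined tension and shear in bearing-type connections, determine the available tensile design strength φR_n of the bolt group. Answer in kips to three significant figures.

69.9 kips

A_b = π·0.625²/4 = 0.3068 in²; f_rv = 39.3 / (4 × 0.3068) = 32.02 ksi.
F'_nt = 1.3 F_nt − (F_nt / φF_nv) f_rv = 1.3·113 − (113/(0.75·68))·32.02 = 75.94 ksi, capped at F_nt → F'_nt = 75.94 ksi.
R_n = F'_nt · A_b · n = 75.94 × 0.3068 × 4 = 93.2 kips.
Design strength φR_n = 0.75 × 93.2 = 69.9 kips.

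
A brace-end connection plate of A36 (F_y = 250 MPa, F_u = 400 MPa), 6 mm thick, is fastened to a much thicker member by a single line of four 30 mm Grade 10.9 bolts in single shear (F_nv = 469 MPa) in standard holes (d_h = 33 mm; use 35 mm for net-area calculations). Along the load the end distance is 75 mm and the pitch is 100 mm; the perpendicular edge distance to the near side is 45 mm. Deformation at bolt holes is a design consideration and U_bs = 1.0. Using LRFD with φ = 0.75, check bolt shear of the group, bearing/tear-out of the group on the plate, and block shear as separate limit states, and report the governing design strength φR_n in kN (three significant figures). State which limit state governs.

Bolt shear: A_b = π·30²/4 = 706.9 mm²; R_n = 469 × 706.9 × 4 × 1 / 1000 = 1326 kN → 0.75 × 1326 = 995 kN.
Bearing: edge l_c = 58.5, r_n = 168.5 kN; interior l_c = 67, r_n = 172.8 kN; R_n = 168.5 + 3·172.8 = 686.9 kN → 515 kN.
Block shear: A_gv = 2250, A_nv = 1515, A_nt = 165 mm²; R_n = min(0.6F_uA_nv, 0.6F_yA_gv) + U_bs·F_u·A_nt = 403.5 kN → 303 kN.
Block shear governs: 303 kN.

303 kN (block shear governs)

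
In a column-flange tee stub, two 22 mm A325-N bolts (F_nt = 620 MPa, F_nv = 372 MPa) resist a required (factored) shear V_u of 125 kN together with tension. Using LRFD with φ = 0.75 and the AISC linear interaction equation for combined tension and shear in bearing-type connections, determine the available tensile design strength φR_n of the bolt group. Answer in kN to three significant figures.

251 kN

A_b = π·22²/4 = 380.1 mm²; f_rv = 125 × 1000 / (2 × 380.1) = 164.4 MPa.
F'_nt = 1.3 F_nt − (F_nt / φF_nv) f_rv = 1.3·620 − (620/(0.75·372))·164.4 = 440.6 MPa, capped at F_nt → F'_nt = 440.6 MPa.
R_n = F'_nt · A_b · n = 440.6 × 380.1 × 2 / 1000 = 335 kN.
Design strength φR_n = 0.75 × 335 = 251 kN.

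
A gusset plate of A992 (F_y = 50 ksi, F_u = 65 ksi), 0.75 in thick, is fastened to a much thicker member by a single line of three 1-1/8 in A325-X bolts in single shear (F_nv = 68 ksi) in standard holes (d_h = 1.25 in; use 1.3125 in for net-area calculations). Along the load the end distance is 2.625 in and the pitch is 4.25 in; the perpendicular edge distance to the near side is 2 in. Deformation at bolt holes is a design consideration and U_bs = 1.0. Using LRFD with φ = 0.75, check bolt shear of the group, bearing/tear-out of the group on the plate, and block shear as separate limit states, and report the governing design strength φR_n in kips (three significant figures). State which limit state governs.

152 kips (bolt shear governs)

Bolt shear: A_b = π·1.125²/4 = 0.994 in²; R_n = 68 × 0.994 × 3 × 1 = 202.8 kips → 0.75 × 202.8 = 152 kips.
Bearing: edge l_c = 2, r_n = 117 kips; interior l_c = 3, r_n = 131.6 kips; R_n = 117 + 2·131.6 = 380.2 kips → 285 kips.
Block shear: A_gv = 8.344, A_nv = 5.883, A_nt = 1.008 in²; R_n = min(0.6F_uA_nv, 0.6F_yA_gv) + U_bs·F_u·A_nt = 294.9 kips → 221 kips.
Bolt shear governs: 152 kips.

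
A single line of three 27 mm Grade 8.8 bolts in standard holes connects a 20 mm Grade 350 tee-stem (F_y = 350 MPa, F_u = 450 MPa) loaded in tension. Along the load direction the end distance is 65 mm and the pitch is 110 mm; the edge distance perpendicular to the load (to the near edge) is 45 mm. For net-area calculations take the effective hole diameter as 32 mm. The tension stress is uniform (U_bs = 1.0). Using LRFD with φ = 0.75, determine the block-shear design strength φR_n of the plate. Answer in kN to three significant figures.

Shear plane L_v = 65 + 2·110 = 285 mm; A_gv = 285 × 20 = 5700 mm².
A_nv = (285 − 2.5·32) × 20 = 4100 mm².
A_nt = (45 − 0.5·32) × 20 = 580 mm².
0.6 F_u A_nv = 1107 kN; 0.6 F_y A_gv = 1197 kN → shear rupture governs the shear term.
R_n = 1107 + 1.0 × 450 × 580 / 1000 = 1368 kN.
Design strength φR_n = 0.75 × 1368 = 1030 kN.

1030 kN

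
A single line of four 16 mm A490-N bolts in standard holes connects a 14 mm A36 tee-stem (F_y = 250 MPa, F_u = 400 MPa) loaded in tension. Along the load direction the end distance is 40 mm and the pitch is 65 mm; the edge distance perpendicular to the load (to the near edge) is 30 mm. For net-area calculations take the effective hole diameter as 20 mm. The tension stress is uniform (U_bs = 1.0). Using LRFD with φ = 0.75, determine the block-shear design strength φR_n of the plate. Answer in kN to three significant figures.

454 kN

Shear plane L_v = 40 + 3·65 = 235 mm; A_gv = 235 × 14 = 3290 mm².
A_nv = (235 − 3.5·20) × 14 = 2310 mm².
A_nt = (30 − 0.5·20) × 14 = 280 mm².
0.6 F_u A_nv = 554.4 kN; 0.6 F_y A_gv = 493.5 kN → shear yielding governs the shear term.
R_n = 493.5 + 1.0 × 400 × 280 / 1000 = 605.5 kN.
Design strength φR_n = 0.75 × 605.5 = 454 kN.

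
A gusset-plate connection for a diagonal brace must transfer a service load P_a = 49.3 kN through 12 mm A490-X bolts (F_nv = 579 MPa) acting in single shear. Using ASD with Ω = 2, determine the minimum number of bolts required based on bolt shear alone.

2 bolts

A_b = π·12²/4 = 113.1 mm².
Per-bolt allowable strength R_n/Ω = 579 × 113.1 × 1 / 1000 / 2 = 32.74 kN.
n ≥ 49.3 / 32.74 = 1.506 → use 2 bolts.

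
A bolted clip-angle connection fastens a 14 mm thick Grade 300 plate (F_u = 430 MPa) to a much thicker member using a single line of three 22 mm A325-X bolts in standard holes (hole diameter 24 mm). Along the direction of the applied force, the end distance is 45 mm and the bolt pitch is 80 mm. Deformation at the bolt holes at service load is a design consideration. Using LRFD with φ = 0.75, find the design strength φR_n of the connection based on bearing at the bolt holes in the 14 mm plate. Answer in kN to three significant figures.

656 kN

Per bolt r_n = 1.2 l_c t F_u ≤ 2.4 d t F_u; upper limit = 2.4 × 22 × 14 × 430 / 1000 = 317.9 kN.
Edge bolt: l_c = 45 − 24/2 = 33 mm → 1.2 × 33 × 14 × 430 / 1000 = 238.4 → r_n = 238.4 kN.
Interior bolts: l_c = 80 − 24 = 56 mm → 1.2 × 56 × 14 × 430 / 1000 = 404.5 → r_n = 317.9 kN.
R_n = 1 × 238.4 + 2 × 317.9 = 874.1 kN.
Design strength φR_n = 0.75 × 874.1 = 656 kN.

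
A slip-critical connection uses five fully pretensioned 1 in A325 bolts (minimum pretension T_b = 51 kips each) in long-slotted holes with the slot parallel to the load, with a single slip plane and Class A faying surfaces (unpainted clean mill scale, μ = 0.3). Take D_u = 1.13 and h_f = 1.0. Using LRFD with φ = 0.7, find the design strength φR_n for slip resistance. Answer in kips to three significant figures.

R_n = μ · D_u · h_f · T_b · n_s · n_b = 0.3 × 1.13 × 1.0 × 51 × 1 × 5 = 86.44 kips.
Design strength φR_n = 0.7 × 86.44 = 60.5 kips.

60.5 kips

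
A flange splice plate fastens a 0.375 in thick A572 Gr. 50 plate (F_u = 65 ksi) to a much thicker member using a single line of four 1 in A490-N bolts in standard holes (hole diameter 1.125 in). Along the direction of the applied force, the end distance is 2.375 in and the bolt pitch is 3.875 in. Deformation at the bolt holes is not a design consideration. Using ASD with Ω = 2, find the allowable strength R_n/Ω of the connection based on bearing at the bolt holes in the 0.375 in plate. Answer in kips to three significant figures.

143 kips

Per bolt r_n = 1.5 l_c t F_u ≤ 3.0 d t F_u; upper limit = 3.0 × 1 × 0.375 × 65 = 73.12 kips.
Edge bolt: l_c = 2.375 − 1.125/2 = 1.812 in → 1.5 × 1.812 × 0.375 × 65 = 66.27 → r_n = 66.27 kips.
Interior bolts: l_c = 3.875 − 1.125 = 2.75 in → 1.5 × 2.75 × 0.375 × 65 = 100.5 → r_n = 73.12 kips.
R_n = 1 × 66.27 + 3 × 73.12 = 285.6 kips.
Allowable strength R_n/Ω = 285.6 / 2 = 143 kips.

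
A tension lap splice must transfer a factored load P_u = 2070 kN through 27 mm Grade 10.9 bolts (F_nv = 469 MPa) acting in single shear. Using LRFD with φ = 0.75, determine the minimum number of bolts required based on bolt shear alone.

11 bolts

A_b = π·27²/4 = 572.6 mm².
Per-bolt design strength φR_n = 0.75 × 469 × 572.6 × 1 / 1000 = 201.4 kN.
n ≥ 2070 / 201.4 = 10.28 → use 11 bolts.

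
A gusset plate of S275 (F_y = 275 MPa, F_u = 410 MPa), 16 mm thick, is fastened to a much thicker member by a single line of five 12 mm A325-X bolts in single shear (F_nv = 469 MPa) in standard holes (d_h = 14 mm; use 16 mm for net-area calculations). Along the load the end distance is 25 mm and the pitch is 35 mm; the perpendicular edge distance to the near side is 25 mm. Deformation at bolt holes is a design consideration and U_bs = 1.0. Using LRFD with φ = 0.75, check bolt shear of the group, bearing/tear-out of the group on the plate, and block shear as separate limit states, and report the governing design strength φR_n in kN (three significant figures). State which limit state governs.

Bolt shear: A_b = π·12²/4 = 113.1 mm²; R_n = 469 × 113.1 × 5 × 1 / 1000 = 265.2 kN → 0.75 × 265.2 = 199 kN.
Bearing: edge l_c = 18, r_n = 141.7 kN; interior l_c = 21, r_n = 165.3 kN; R_n = 141.7 + 4·165.3 = 802.9 kN → 602 kN.
Block shear: A_gv = 2640, A_nv = 1488, A_nt = 272 mm²; R_n = min(0.6F_uA_nv, 0.6F_yA_gv) + U_bs·F_u·A_nt = 477.6 kN → 358 kN.
Bolt shear governs: 199 kN.

199 kN (bolt shear governs)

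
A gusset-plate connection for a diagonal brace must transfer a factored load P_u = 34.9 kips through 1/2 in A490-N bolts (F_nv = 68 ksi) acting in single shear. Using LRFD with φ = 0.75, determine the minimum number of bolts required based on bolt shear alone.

4 bolts

A_b = π·0.5²/4 = 0.1963 in².
Per-bolt design strength φR_n = 0.75 × 68 × 0.1963 × 1 = 10.01 kips.
n ≥ 34.9 / 10.01 = 3.485 → use 4 bolts.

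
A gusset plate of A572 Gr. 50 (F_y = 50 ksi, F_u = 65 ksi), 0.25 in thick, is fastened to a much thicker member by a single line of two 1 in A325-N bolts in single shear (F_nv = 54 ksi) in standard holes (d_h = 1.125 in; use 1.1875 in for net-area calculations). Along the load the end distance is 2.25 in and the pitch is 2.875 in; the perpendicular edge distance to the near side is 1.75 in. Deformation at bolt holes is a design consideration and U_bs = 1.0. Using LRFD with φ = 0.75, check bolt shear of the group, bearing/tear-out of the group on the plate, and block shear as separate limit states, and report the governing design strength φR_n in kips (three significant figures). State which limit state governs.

38.5 kips (block shear governs)

Bolt shear: A_b = π·1²/4 = 0.7854 in²; R_n = 54 × 0.7854 × 2 × 1 = 84.82 kips → 0.75 × 84.82 = 63.6 kips.
Bearing: edge l_c = 1.688, r_n = 32.91 kips; interior l_c = 1.75, r_n = 34.12 kips; R_n = 32.91 + 1·34.12 = 67.03 kips → 50.3 kips.
Block shear: A_gv = 1.281, A_nv = 0.8359, A_nt = 0.2891 in²; R_n = min(0.6F_uA_nv, 0.6F_yA_gv) + U_bs·F_u·A_nt = 51.39 kips → 38.5 kips.
Block shear governs: 38.5 kips.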